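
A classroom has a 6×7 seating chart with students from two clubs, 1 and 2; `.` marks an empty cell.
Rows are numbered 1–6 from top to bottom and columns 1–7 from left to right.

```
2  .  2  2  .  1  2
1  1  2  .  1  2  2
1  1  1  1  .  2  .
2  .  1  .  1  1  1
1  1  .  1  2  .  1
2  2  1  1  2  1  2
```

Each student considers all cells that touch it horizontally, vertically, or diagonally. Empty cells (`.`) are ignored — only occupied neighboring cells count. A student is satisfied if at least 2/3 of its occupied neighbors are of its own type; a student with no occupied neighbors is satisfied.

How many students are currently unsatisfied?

19

(1,1)2 0/2 ✗
(1,3)2 2/3 ✓
(1,4)2 2/3 ✓
(1,6)1 1/4 ✗
(1,7)2 2/3 ✓
(2,1)1 3/4 ✓
(2,2)1 4/7 ✗
(2,3)2 2/6 ✗
(2,5)1 2/5 ✗
(2,6)2 3/5 ✗
(2,7)2 3/4 ✓
(3,1)1 3/4 ✓
(3,2)1 5/7 ✓
(3,3)1 4/5 ✓
(3,4)1 4/5 ✓
(3,6)2 2/6 ✗
(4,1)2 0/4 ✗
(4,3)1 5/5 ✓
(4,5)1 3/5 ✗
(4,6)1 3/5 ✗
(4,7)1 2/3 ✓
(5,1)1 1/4 ✗
(5,2)1 3/6 ✗
(5,4)1 4/6 ✓
(5,5)2 1/6 ✗
(5,7)1 3/4 ✓
(6,1)2 1/3 ✗
(6,2)2 1/4 ✗
(6,3)1 3/4 ✓
(6,4)1 2/4 ✗
(6,5)2 1/4 ✗
(6,6)1 1/4 ✗
(6,7)2 0/2 ✗
Unsatisfied: (1,1), (1,6), (2,2), (2,3), (2,5), (2,6), (3,6), (4,1), (4,5), (4,6), (5,1), (5,2), (5,5), (6,1), (6,2), (6,4), (6,5), (6,6), (6,7) — 19 in total.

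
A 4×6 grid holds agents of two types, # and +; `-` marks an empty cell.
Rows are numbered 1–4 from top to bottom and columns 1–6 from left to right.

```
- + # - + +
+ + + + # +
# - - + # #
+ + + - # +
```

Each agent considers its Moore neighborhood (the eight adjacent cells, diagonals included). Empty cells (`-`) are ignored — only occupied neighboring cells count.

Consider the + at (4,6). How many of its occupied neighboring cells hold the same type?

0

Occupied neighbors of (4,6): (3,5)=#, (3,6)=#, (4,5)=#.
Same type (+): 0 of 3.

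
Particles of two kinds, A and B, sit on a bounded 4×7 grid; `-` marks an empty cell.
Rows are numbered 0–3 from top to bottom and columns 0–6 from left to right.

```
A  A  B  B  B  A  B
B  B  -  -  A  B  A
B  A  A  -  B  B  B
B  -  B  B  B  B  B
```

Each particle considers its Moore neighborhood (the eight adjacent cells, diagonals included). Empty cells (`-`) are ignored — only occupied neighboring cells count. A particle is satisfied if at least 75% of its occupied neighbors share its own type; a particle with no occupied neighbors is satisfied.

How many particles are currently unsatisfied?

16

Row 0: (0,0)A 1/3 unhappy · (0,1)A 1/4 unhappy · (0,2)B 2/3 unhappy · (0,3)B 2/3 unhappy · (0,4)B 2/4 unhappy · (0,5)A 2/5 unhappy · (0,6)B 1/3 unhappy
Row 1: (1,0)B 2/5 unhappy · (1,1)B 3/7 unhappy · (1,4)A 1/6 unhappy · (1,5)B 5/8 unhappy · (1,6)A 1/5 unhappy
Row 2: (2,0)B 3/4 ok · (2,1)A 1/6 unhappy · (2,2)A 1/4 unhappy · (2,4)B 5/6 ok · (2,5)B 6/8 ok · (2,6)B 4/5 ok
Row 3: (3,0)B 1/2 unhappy · (3,2)B 1/3 unhappy · (3,3)B 3/4 ok · (3,4)B 4/4 ok · (3,5)B 5/5 ok · (3,6)B 3/3 ok
Unsatisfied: (0,0), (0,1), (0,2), (0,3), (0,4), (0,5), (0,6), (1,0), (1,1), (1,4), (1,5), (1,6), (2,1), (2,2), (3,0), (3,2) — 16 in total.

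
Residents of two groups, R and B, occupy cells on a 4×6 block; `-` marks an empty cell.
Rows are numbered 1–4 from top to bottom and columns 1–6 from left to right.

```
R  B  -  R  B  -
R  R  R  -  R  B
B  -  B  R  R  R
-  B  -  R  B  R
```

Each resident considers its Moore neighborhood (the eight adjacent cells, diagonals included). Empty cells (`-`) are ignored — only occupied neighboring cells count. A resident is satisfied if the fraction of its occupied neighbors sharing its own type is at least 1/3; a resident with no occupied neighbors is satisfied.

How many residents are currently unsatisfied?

4

Row 1: (1,1)R 2/3 ✓ · (1,2)B 0/4 ✗ · (1,4)R 2/3 ✓ · (1,5)B 1/3 ✓
Row 2: (2,1)R 2/4 ✓ · (2,2)R 3/6 ✓ · (2,3)R 3/5 ✓ · (2,5)R 4/6 ✓ · (2,6)B 1/4 ✗
Row 3: (3,1)B 1/3 ✓ · (3,3)B 1/5 ✗ · (3,4)R 4/6 ✓ · (3,5)R 5/7 ✓ · (3,6)R 3/5 ✓
Row 4: (4,2)B 2/2 ✓ · (4,4)R 2/4 ✓ · (4,5)B 0/5 ✗ · (4,6)R 2/3 ✓
Unsatisfied: (1,2), (2,6), (3,3), (4,5) — 4 in total.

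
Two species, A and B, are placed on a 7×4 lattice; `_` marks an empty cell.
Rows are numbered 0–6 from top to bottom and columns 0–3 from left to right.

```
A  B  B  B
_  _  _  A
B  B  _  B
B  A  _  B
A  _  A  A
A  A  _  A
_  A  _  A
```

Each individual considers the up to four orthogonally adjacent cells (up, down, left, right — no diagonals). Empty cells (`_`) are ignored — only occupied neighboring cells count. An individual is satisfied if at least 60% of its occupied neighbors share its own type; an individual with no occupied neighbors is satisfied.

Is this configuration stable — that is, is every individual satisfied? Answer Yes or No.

(0,0)A 0/1 ✗
(0,1)B 1/2 ✗
(0,2)B 2/2 ✓
(0,3)B 1/2 ✗
(1,3)A 0/2 ✗
(2,0)B 2/2 ✓
(2,1)B 1/2 ✗
(2,3)B 1/2 ✗
(3,0)B 1/3 ✗
(3,1)A 0/2 ✗
(3,3)B 1/2 ✗
(4,0)A 1/2 ✗
(4,2)A 1/1 ✓
(4,3)A 2/3 ✓
(5,0)A 2/2 ✓
(5,1)A 2/2 ✓
(5,3)A 2/2 ✓
(6,1)A 1/1 ✓
(6,3)A 1/1 ✓
For instance (0,0) has only 0/1 same-type neighbors, below 3/5.

No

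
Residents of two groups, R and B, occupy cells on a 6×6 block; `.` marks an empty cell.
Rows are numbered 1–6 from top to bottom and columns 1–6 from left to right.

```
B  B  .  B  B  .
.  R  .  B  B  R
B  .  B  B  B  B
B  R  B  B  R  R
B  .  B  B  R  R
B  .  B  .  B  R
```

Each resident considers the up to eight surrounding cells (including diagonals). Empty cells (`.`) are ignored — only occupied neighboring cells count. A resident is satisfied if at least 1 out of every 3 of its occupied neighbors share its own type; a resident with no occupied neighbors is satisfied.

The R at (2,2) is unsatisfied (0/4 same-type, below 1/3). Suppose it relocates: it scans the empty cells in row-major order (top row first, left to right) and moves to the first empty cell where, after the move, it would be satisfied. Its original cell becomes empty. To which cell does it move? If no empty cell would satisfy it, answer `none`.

(1,6)

Vacating (2,2). Empty cells in order:
  (1,3): 0/3 same-type → still unsatisfied.
  (1,6): 1/3 same-type → satisfied — stop here.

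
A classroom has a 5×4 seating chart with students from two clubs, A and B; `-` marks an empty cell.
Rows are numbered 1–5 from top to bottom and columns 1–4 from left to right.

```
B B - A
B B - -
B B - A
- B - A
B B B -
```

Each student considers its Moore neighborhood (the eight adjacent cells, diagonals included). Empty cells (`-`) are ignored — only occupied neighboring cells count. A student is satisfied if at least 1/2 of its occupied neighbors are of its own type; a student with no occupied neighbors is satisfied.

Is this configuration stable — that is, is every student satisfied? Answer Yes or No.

Yes

Row 1: (1,1)B 3/3 satisfied · (1,2)B 3/3 satisfied · (1,4)A 0/0 satisfied
Row 2: (2,1)B 5/5 satisfied · (2,2)B 5/5 satisfied
Row 3: (3,1)B 4/4 satisfied · (3,2)B 4/4 satisfied · (3,4)A 1/1 satisfied
Row 4: (4,2)B 5/5 satisfied · (4,4)A 1/2 satisfied
Row 5: (5,1)B 2/2 satisfied · (5,2)B 3/3 satisfied · (5,3)B 2/3 satisfied
All meet the threshold, so the configuration is stable.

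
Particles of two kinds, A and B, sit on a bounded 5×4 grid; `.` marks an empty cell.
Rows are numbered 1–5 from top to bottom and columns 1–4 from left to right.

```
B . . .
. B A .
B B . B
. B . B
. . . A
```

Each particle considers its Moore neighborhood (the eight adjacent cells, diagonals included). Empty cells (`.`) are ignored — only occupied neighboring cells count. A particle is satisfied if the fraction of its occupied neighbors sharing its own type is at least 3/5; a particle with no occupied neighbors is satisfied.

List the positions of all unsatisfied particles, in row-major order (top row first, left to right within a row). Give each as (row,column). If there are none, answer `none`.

(1,1)B 1/1 ✓
(2,2)B 3/4 ✓
(2,3)A 0/3 ✗
(3,1)B 3/3 ✓
(3,2)B 3/4 ✓
(3,4)B 1/2 ✗
(4,2)B 2/2 ✓
(4,4)B 1/2 ✗
(5,4)A 0/1 ✗

(2,3), (3,4), (4,4), (5,4)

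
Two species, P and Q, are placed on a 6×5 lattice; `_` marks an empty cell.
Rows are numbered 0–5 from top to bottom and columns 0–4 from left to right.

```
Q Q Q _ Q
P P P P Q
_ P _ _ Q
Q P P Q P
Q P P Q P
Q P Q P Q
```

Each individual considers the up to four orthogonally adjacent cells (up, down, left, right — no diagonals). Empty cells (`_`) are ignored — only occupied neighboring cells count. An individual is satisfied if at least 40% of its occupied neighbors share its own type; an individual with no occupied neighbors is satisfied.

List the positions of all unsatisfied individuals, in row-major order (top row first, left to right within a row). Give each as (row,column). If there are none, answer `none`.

Row 0: (0,0)Q 1/2 ✓ · (0,1)Q 2/3 ✓ · (0,2)Q 1/2 ✓ · (0,4)Q 1/1 ✓
Row 1: (1,0)P 1/2 ✓ · (1,1)P 3/4 ✓ · (1,2)P 2/3 ✓ · (1,3)P 1/2 ✓ · (1,4)Q 2/3 ✓
Row 2: (2,1)P 2/2 ✓ · (2,4)Q 1/2 ✓
Row 3: (3,0)Q 1/2 ✓ · (3,1)P 3/4 ✓ · (3,2)P 2/3 ✓ · (3,3)Q 1/3 ✗ · (3,4)P 1/3 ✗
Row 4: (4,0)Q 2/3 ✓ · (4,1)P 3/4 ✓ · (4,2)P 2/4 ✓ · (4,3)Q 1/4 ✗ · (4,4)P 1/3 ✗
Row 5: (5,0)Q 1/2 ✓ · (5,1)P 1/3 ✗ · (5,2)Q 0/3 ✗ · (5,3)P 0/3 ✗ · (5,4)Q 0/2 ✗

(3,3), (3,4), (4,3), (4,4), (5,1), (5,2), (5,3), (5,4)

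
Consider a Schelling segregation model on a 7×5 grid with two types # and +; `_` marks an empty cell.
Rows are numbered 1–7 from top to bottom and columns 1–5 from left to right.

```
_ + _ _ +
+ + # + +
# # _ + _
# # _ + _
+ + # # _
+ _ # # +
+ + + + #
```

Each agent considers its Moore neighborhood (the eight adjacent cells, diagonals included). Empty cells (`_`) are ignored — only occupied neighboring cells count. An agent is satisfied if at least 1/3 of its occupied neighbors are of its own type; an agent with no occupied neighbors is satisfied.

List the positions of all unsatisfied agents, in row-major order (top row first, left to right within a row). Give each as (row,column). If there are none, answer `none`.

(2,3), (6,5)

(1,2)+ 2/3 ✓
(1,5)+ 2/2 ✓
(2,1)+ 2/4 ✓
(2,2)+ 2/5 ✓
(2,3)# 1/5 ✗
(2,4)+ 3/4 ✓
(2,5)+ 3/3 ✓
(3,1)# 3/5 ✓
(3,2)# 4/6 ✓
(3,4)+ 3/4 ✓
(4,1)# 3/5 ✓
(4,2)# 4/6 ✓
(4,4)+ 1/3 ✓
(5,1)+ 2/4 ✓
(5,2)+ 2/6 ✓
(5,3)# 4/6 ✓
(5,4)# 3/5 ✓
(6,1)+ 4/4 ✓
(6,3)# 3/7 ✓
(6,4)# 4/7 ✓
(6,5)+ 1/4 ✗
(7,1)+ 2/2 ✓
(7,2)+ 3/4 ✓
(7,3)+ 2/4 ✓
(7,4)+ 2/5 ✓
(7,5)# 1/3 ✓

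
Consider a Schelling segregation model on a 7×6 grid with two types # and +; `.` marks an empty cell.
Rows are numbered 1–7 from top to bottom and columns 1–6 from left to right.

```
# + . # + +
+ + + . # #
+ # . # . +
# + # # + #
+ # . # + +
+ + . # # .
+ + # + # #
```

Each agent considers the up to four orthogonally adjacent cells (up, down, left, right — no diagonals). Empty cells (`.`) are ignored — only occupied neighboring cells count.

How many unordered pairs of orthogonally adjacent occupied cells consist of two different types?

26

Scan each occupied cell's neighbors to the right and below so each pair is counted once.
Row 1: #(1,1)–+(1,2)≠ #(1,1)–+(2,1)≠ +(1,2)–+(2,2)= #(1,4)–+(1,5)≠ +(1,5)–+(1,6)= +(1,5)–#(2,5)≠ +(1,6)–#(2,6)≠  → 5/7 unlike.
Row 2: +(2,1)–+(2,2)= +(2,1)–+(3,1)= +(2,2)–+(2,3)= +(2,2)–#(3,2)≠ #(2,5)–#(2,6)= #(2,6)–+(3,6)≠  → 2/6 unlike.
Row 3: +(3,1)–#(3,2)≠ +(3,1)–#(4,1)≠ #(3,2)–+(4,2)≠ #(3,4)–#(4,4)= +(3,6)–#(4,6)≠  → 4/5 unlike.
Row 4: #(4,1)–+(4,2)≠ #(4,1)–+(5,1)≠ +(4,2)–#(4,3)≠ +(4,2)–#(5,2)≠ #(4,3)–#(4,4)= #(4,4)–+(4,5)≠ #(4,4)–#(5,4)= +(4,5)–#(4,6)≠ +(4,5)–+(5,5)= #(4,6)–+(5,6)≠  → 7/10 unlike.
Row 5: +(5,1)–#(5,2)≠ +(5,1)–+(6,1)= #(5,2)–+(6,2)≠ #(5,4)–+(5,5)≠ #(5,4)–#(6,4)= +(5,5)–+(5,6)= +(5,5)–#(6,5)≠  → 4/7 unlike.
Row 6: +(6,1)–+(6,2)= +(6,1)–+(7,1)= +(6,2)–+(7,2)= #(6,4)–#(6,5)= #(6,4)–+(7,4)≠ #(6,5)–#(7,5)=  → 1/6 unlike.
Row 7: +(7,1)–+(7,2)= +(7,2)–#(7,3)≠ #(7,3)–+(7,4)≠ +(7,4)–#(7,5)≠ #(7,5)–#(7,6)=  → 3/5 unlike.
Total adjacent occupied pairs: 46; unlike-type pairs: 26.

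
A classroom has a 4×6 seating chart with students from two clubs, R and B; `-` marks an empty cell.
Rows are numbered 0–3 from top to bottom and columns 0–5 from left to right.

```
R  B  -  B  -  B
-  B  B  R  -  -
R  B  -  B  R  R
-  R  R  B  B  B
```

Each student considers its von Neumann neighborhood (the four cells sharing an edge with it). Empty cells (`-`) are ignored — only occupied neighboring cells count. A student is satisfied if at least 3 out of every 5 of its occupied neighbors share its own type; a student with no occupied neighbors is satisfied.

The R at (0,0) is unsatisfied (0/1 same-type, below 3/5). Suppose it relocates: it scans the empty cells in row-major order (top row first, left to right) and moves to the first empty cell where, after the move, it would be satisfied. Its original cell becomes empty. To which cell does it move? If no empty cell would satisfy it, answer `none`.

Vacating (0,0). Empty cells in order:
  (0,2): 0/3 same-type → still unsatisfied.
  (0,4): 0/2 same-type → still unsatisfied.
  (1,0): 1/2 same-type → still unsatisfied.
  (1,4): 2/2 same-type → satisfied — stop here.

(1,4)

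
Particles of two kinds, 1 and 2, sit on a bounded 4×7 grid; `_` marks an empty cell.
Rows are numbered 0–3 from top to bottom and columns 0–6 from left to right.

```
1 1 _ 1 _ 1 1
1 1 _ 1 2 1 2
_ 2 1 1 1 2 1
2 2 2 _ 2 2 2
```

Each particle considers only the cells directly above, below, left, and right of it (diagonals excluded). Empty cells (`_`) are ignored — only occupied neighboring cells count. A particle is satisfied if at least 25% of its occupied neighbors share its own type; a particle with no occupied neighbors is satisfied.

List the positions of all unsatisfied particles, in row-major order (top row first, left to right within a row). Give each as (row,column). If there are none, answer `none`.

Row 0: (0,0)1 2/2 ok · (0,1)1 2/2 ok · (0,3)1 1/1 ok · (0,5)1 2/2 ok · (0,6)1 1/2 ok
Row 1: (1,0)1 2/2 ok · (1,1)1 2/3 ok · (1,3)1 2/3 ok · (1,4)2 0/3 unhappy · (1,5)1 1/4 ok · (1,6)2 0/3 unhappy
Row 2: (2,1)2 1/3 ok · (2,2)1 1/3 ok · (2,3)1 3/3 ok · (2,4)1 1/4 ok · (2,5)2 1/4 ok · (2,6)1 0/3 unhappy
Row 3: (3,0)2 1/1 ok · (3,1)2 3/3 ok · (3,2)2 1/2 ok · (3,4)2 1/2 ok · (3,5)2 3/3 ok · (3,6)2 1/2 ok

(1,4), (1,6), (2,6)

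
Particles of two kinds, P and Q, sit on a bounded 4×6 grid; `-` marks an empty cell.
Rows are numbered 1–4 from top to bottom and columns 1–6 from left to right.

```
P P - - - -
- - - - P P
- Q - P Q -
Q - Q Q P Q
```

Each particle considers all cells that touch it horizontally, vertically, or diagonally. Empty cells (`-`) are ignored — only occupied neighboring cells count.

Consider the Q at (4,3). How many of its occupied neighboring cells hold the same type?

Occupied neighbors of (4,3): (3,2)=Q, (3,4)=P, (4,4)=Q.
Same type (Q): 2 of 3.

2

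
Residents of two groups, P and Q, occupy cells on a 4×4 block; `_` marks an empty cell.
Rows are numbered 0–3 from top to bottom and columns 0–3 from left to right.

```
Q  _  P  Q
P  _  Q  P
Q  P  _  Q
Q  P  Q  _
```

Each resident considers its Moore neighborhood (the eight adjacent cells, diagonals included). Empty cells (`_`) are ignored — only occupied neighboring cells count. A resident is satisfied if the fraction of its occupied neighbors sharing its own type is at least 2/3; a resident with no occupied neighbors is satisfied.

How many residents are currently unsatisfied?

11

(0,0)Q 0/1 not
(0,2)P 1/3 not
(0,3)Q 1/3 not
(1,0)P 1/3 not
(1,2)Q 2/5 not
(1,3)P 1/4 not
(2,0)Q 1/4 not
(2,1)P 2/6 not
(2,3)Q 2/3 satisfied
(3,0)Q 1/3 not
(3,1)P 1/4 not
(3,2)Q 1/3 not
Unsatisfied: (0,0), (0,2), (0,3), (1,0), (1,2), (1,3), (2,0), (2,1), (3,0), (3,1), (3,2) — 11 in total.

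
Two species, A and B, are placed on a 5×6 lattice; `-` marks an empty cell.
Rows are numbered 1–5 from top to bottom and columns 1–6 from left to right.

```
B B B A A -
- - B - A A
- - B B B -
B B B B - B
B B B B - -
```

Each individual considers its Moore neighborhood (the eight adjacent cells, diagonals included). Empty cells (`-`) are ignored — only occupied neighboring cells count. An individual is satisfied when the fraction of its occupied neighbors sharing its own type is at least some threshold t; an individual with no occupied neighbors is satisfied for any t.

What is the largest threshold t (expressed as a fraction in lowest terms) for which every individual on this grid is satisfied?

Row 1: (1,1)B 1/1 · (1,2)B 3/3 · (1,3)B 2/3 · (1,4)A 2/4 · (1,5)A 3/3
Row 2: (2,3)B 4/5 · (2,5)A 3/5 · (2,6)A 2/3
Row 3: (3,3)B 5/5 · (3,4)B 5/6 · (3,5)B 3/5
Row 4: (4,1)B 3/3 · (4,2)B 6/6 · (4,3)B 7/7 · (4,4)B 6/6 · (4,6)B 1/1
Row 5: (5,1)B 3/3 · (5,2)B 5/5 · (5,3)B 5/5 · (5,4)B 3/3
The smallest same-type fraction is 2/4 at (1,4), which reduces to 1/2. Any threshold above that leaves this individual unsatisfied.

1/2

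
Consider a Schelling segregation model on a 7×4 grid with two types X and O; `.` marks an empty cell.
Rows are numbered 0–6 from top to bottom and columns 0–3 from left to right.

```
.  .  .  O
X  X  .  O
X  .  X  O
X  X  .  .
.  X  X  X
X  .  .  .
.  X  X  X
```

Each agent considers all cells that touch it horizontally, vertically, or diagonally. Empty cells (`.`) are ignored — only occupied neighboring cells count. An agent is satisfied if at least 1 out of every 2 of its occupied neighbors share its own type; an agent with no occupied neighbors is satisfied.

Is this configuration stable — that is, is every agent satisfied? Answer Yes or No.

(0,3)O 1/1 satisfied
(1,0)X 2/2 satisfied
(1,1)X 3/3 satisfied
(1,3)O 2/3 satisfied
(2,0)X 4/4 satisfied
(2,2)X 2/4 satisfied
(2,3)O 1/2 satisfied
(3,0)X 3/3 satisfied
(3,1)X 5/5 satisfied
(4,1)X 4/4 satisfied
(4,2)X 3/3 satisfied
(4,3)X 1/1 satisfied
(5,0)X 2/2 satisfied
(6,1)X 2/2 satisfied
(6,2)X 2/2 satisfied
(6,3)X 1/1 satisfied
All meet the threshold, so the configuration is stable.

Yes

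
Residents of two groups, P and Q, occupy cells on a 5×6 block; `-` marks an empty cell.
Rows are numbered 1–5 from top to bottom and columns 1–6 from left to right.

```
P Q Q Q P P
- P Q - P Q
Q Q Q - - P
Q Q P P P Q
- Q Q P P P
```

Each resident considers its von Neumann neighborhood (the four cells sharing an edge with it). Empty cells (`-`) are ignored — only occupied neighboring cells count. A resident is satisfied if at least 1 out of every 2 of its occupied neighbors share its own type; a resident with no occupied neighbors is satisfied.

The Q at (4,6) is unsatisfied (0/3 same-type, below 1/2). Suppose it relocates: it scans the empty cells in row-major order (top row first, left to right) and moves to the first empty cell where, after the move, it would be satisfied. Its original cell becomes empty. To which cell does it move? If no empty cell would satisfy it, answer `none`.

(2,4)

Vacating (4,6). Empty cells in order:
  (2,1): 1/3 same-type → still unsatisfied.
  (2,4): 2/3 same-type → satisfied — stop here.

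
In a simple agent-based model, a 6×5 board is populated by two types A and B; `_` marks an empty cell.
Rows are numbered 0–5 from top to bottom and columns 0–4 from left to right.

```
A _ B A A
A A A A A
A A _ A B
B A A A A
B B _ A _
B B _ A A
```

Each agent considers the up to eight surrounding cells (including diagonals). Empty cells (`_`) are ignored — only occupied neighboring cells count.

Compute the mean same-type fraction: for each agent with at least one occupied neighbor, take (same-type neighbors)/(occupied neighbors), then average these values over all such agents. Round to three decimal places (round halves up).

0.770

(0,0)A 2/2
(0,2)B 0/4
(0,3)A 4/5
(0,4)A 3/3
(1,0)A 4/4
(1,1)A 5/6
(1,2)A 5/6
(1,3)A 5/7
(1,4)A 4/5
(2,0)A 4/5
(2,1)A 6/7
(2,3)A 6/7
(2,4)B 0/5
(3,0)B 2/5
(3,1)A 3/6
(3,2)A 5/6
(3,3)A 4/5
(3,4)A 3/4
(4,0)B 4/5
(4,1)B 4/6
(4,3)A 5/5
(5,0)B 3/3
(5,1)B 3/3
(5,3)A 2/2
(5,4)A 2/2
Sum over 25 agents: 2/2 + 0/4 + 4/5 + 3/3 + 4/4 + 5/6 + 5/6 + 5/7 + 4/5 + 4/5 + 6/7 + 6/7 + 0/5 + 2/5 + 3/6 + 5/6 + 4/5 + 3/4 + 4/5 + 4/6 + 5/5 + 3/3 + 3/3 + 2/2 + 2/2 = 8083/420; mean = 8083/420 ÷ 25 = 8083/10500 = 0.769809… → 0.770.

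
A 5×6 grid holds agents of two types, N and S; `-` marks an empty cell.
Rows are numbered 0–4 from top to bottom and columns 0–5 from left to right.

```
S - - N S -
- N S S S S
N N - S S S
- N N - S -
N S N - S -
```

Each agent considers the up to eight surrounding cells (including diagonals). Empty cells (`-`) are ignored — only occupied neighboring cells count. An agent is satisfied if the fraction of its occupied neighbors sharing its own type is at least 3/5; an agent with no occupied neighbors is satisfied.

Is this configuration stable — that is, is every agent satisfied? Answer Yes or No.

No

(0,0)S 0/1 not
(0,3)N 0/4 not
(0,4)S 3/4 satisfied
(1,1)N 2/4 not
(1,2)S 2/5 not
(1,3)S 5/6 satisfied
(1,4)S 6/7 satisfied
(1,5)S 4/4 satisfied
(2,0)N 3/3 satisfied
(2,1)N 4/5 satisfied
(2,3)S 5/6 satisfied
(2,4)S 6/6 satisfied
(2,5)S 4/4 satisfied
(3,1)N 5/6 satisfied
(3,2)N 3/5 satisfied
(3,4)S 4/4 satisfied
(4,0)N 1/2 not
(4,1)S 0/4 not
(4,2)N 2/3 satisfied
(4,4)S 1/1 satisfied
For instance (0,0) has only 0/1 same-type neighbors, below 3/5.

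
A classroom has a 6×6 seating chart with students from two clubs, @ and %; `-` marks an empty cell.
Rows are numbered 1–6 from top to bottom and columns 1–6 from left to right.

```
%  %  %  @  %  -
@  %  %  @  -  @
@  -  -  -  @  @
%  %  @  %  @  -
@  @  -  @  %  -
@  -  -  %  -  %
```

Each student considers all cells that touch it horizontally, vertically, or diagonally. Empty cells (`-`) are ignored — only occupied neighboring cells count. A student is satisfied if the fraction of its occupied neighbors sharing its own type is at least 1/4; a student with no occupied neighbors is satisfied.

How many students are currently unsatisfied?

(1,1)% 2/3 ok
(1,2)% 4/5 ok
(1,3)% 3/5 ok
(1,4)@ 1/4 ok
(1,5)% 0/3 unhappy
(2,1)@ 1/4 ok
(2,2)% 4/6 ok
(2,3)% 3/5 ok
(2,4)@ 2/5 ok
(2,6)@ 2/3 ok
(3,1)@ 1/4 ok
(3,5)@ 4/5 ok
(3,6)@ 3/3 ok
(4,1)% 1/4 ok
(4,2)% 1/5 unhappy
(4,3)@ 2/4 ok
(4,4)% 1/5 unhappy
(4,5)@ 3/5 ok
(5,1)@ 2/4 ok
(5,2)@ 3/5 ok
(5,4)@ 2/5 ok
(5,5)% 3/5 ok
(6,1)@ 2/2 ok
(6,4)% 1/2 ok
(6,6)% 1/1 ok
Unsatisfied: (1,5), (4,2), (4,4) — 3 in total.

3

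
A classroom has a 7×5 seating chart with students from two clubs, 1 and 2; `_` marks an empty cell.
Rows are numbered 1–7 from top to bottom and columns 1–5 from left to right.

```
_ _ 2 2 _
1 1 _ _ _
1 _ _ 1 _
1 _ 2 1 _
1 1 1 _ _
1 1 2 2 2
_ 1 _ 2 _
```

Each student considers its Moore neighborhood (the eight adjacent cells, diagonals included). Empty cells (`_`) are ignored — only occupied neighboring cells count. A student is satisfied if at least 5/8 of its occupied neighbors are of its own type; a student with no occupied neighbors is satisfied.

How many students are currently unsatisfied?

5

(1,3)2 1/2 unhappy
(1,4)2 1/1 ok
(2,1)1 2/2 ok
(2,2)1 2/3 ok
(3,1)1 3/3 ok
(3,4)1 1/2 unhappy
(4,1)1 3/3 ok
(4,3)2 0/4 unhappy
(4,4)1 2/3 ok
(5,1)1 4/4 ok
(5,2)1 5/7 ok
(5,3)1 3/6 unhappy
(6,1)1 4/4 ok
(6,2)1 5/6 ok
(6,3)2 2/6 unhappy
(6,4)2 3/4 ok
(6,5)2 2/2 ok
(7,2)1 2/3 ok
(7,4)2 3/3 ok
Unsatisfied: (1,3), (3,4), (4,3), (5,3), (6,3) — 5 in total.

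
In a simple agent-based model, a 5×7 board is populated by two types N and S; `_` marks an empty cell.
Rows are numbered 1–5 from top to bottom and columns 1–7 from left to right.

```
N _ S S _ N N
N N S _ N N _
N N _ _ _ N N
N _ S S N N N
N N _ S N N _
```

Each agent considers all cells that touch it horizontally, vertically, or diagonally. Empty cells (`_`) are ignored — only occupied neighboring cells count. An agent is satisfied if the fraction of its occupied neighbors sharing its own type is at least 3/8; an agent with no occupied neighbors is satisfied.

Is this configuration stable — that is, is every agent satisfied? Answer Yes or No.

Yes

(1,1)N 2/2 ✓
(1,3)S 2/3 ✓
(1,4)S 2/3 ✓
(1,6)N 3/3 ✓
(1,7)N 2/2 ✓
(2,1)N 4/4 ✓
(2,2)N 4/6 ✓
(2,3)S 2/4 ✓
(2,5)N 3/4 ✓
(2,6)N 5/5 ✓
(3,1)N 4/4 ✓
(3,2)N 4/6 ✓
(3,6)N 6/6 ✓
(3,7)N 4/4 ✓
(4,1)N 4/4 ✓
(4,3)S 2/4 ✓
(4,4)S 2/4 ✓
(4,5)N 4/6 ✓
(4,6)N 6/6 ✓
(4,7)N 4/4 ✓
(5,1)N 2/2 ✓
(5,2)N 2/3 ✓
(5,4)S 2/4 ✓
(5,5)N 3/5 ✓
(5,6)N 4/4 ✓
All meet the threshold, so the configuration is stable.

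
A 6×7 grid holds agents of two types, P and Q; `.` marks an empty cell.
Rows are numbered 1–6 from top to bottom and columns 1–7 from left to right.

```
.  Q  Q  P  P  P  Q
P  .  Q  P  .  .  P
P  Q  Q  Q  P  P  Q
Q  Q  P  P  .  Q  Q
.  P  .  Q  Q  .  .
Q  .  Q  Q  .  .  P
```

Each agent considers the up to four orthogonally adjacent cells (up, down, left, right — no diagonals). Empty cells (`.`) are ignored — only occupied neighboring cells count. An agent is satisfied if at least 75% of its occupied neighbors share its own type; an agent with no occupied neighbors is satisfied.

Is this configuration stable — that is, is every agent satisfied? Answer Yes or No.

(1,2)Q 1/1 ✓
(1,3)Q 2/3 ✗
(1,4)P 2/3 ✗
(1,5)P 2/2 ✓
(1,6)P 1/2 ✗
(1,7)Q 0/2 ✗
(2,1)P 1/1 ✓
(2,3)Q 2/3 ✗
(2,4)P 1/3 ✗
(2,7)P 0/2 ✗
(3,1)P 1/3 ✗
(3,2)Q 2/3 ✗
(3,3)Q 3/4 ✓
(3,4)Q 1/4 ✗
(3,5)P 1/2 ✗
(3,6)P 1/3 ✗
(3,7)Q 1/3 ✗
(4,1)Q 1/2 ✗
(4,2)Q 2/4 ✗
(4,3)P 1/3 ✗
(4,4)P 1/3 ✗
(4,6)Q 1/2 ✗
(4,7)Q 2/2 ✓
(5,2)P 0/1 ✗
(5,4)Q 2/3 ✗
(5,5)Q 1/1 ✓
(6,1)Q 0/0 ✓
(6,3)Q 1/1 ✓
(6,4)Q 2/2 ✓
(6,7)P 0/0 ✓
For instance (1,3) has only 2/3 same-type neighbors, below 3/4.

No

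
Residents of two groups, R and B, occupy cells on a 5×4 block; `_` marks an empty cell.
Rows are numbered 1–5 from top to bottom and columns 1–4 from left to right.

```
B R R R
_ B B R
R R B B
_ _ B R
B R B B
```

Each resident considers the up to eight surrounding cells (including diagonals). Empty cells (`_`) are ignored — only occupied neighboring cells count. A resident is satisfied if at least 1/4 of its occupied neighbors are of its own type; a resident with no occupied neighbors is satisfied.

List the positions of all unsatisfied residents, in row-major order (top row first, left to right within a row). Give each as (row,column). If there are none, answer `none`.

Row 1: (1,1)B 1/2 ok · (1,2)R 1/4 ok · (1,3)R 3/5 ok · (1,4)R 2/3 ok
Row 2: (2,2)B 3/7 ok · (2,3)B 3/8 ok · (2,4)R 2/5 ok
Row 3: (3,1)R 1/2 ok · (3,2)R 1/5 unhappy · (3,3)B 4/7 ok · (3,4)B 3/5 ok
Row 4: (4,3)B 4/7 ok · (4,4)R 0/5 unhappy
Row 5: (5,1)B 0/1 unhappy · (5,2)R 0/3 unhappy · (5,3)B 2/4 ok · (5,4)B 2/3 ok

(3,2), (4,4), (5,1), (5,2)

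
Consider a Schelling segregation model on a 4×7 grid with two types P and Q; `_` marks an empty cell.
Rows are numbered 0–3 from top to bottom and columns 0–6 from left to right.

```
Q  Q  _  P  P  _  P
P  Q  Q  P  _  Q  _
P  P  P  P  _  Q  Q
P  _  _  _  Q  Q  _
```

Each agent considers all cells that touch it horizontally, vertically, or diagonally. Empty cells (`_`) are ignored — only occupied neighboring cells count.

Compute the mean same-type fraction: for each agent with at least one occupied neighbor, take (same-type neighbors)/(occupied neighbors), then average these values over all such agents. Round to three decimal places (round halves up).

0.650

Row 0: (0,0)Q 2/3 · (0,1)Q 3/4 · (0,3)P 2/3 · (0,4)P 2/3 · (0,6)P 0/1
Row 1: (1,0)P 2/5 · (1,1)Q 3/7 · (1,2)Q 2/7 · (1,3)P 4/5 · (1,5)Q 2/4
Row 2: (2,0)P 3/4 · (2,1)P 4/6 · (2,2)P 3/5 · (2,3)P 2/4 · (2,5)Q 4/4 · (2,6)Q 3/3
Row 3: (3,0)P 2/2 · (3,4)Q 2/3 · (3,5)Q 3/3
Sum over 19 agents: 2/3 + 3/4 + 2/3 + 2/3 + 0/1 + 2/5 + 3/7 + 2/7 + 4/5 + 2/4 + 3/4 + 4/6 + 3/5 + 2/4 + 4/4 + 3/3 + 2/2 + 2/3 + 3/3 = 2593/210; mean = 2593/210 ÷ 19 = 2593/3990 = 0.649874… → 0.650.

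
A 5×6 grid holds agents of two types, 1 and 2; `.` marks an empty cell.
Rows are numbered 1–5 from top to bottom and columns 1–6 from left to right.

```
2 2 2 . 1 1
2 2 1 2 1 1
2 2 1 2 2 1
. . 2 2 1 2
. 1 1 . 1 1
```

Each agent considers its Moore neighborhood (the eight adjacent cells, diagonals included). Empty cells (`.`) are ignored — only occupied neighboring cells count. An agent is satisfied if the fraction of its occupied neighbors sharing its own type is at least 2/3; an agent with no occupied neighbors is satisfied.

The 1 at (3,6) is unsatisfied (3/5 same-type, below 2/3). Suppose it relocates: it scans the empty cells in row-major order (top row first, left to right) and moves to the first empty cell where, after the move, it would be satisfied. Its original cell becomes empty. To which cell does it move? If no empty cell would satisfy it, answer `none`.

(5,1)

Vacating (3,6). Empty cells in order:
  (1,4): 3/5 same-type → still unsatisfied.
  (4,1): 1/3 same-type → still unsatisfied.
  (4,2): 3/6 same-type → still unsatisfied.
  (5,1): 1/1 same-type → satisfied — stop here.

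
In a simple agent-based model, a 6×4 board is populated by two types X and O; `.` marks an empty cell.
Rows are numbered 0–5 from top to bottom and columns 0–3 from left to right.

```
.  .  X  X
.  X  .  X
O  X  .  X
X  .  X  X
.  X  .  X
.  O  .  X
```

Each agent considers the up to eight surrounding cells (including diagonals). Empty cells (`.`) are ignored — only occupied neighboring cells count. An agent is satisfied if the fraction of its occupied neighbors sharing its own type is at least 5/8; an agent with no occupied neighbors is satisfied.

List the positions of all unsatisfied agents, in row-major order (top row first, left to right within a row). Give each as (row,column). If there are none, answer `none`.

(2,0), (5,1)

Row 0: (0,2)X 3/3 ✓ · (0,3)X 2/2 ✓
Row 1: (1,1)X 2/3 ✓ · (1,3)X 3/3 ✓
Row 2: (2,0)O 0/3 ✗ · (2,1)X 3/4 ✓ · (2,3)X 3/3 ✓
Row 3: (3,0)X 2/3 ✓ · (3,2)X 5/5 ✓ · (3,3)X 3/3 ✓
Row 4: (4,1)X 2/3 ✓ · (4,3)X 3/3 ✓
Row 5: (5,1)O 0/1 ✗ · (5,3)X 1/1 ✓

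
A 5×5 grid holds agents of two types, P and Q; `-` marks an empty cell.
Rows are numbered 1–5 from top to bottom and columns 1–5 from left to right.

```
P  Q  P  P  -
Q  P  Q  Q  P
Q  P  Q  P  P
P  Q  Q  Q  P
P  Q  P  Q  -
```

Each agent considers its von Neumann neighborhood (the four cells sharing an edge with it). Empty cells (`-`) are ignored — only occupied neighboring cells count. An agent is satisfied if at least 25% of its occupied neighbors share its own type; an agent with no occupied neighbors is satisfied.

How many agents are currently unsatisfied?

3

Row 1: (1,1)P 0/2 not · (1,2)Q 0/3 not · (1,3)P 1/3 satisfied · (1,4)P 1/2 satisfied
Row 2: (2,1)Q 1/3 satisfied · (2,2)P 1/4 satisfied · (2,3)Q 2/4 satisfied · (2,4)Q 1/4 satisfied · (2,5)P 1/2 satisfied
Row 3: (3,1)Q 1/3 satisfied · (3,2)P 1/4 satisfied · (3,3)Q 2/4 satisfied · (3,4)P 1/4 satisfied · (3,5)P 3/3 satisfied
Row 4: (4,1)P 1/3 satisfied · (4,2)Q 2/4 satisfied · (4,3)Q 3/4 satisfied · (4,4)Q 2/4 satisfied · (4,5)P 1/2 satisfied
Row 5: (5,1)P 1/2 satisfied · (5,2)Q 1/3 satisfied · (5,3)P 0/3 not · (5,4)Q 1/2 satisfied
Unsatisfied: (1,1), (1,2), (5,3) — 3 in total.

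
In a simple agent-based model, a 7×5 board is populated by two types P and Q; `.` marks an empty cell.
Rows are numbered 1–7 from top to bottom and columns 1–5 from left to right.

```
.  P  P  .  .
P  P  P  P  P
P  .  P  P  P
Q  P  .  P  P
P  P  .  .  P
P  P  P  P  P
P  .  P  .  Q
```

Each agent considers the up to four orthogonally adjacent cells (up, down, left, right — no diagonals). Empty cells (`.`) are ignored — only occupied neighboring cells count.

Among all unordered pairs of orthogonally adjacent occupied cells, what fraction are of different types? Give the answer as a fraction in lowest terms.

Scan each occupied cell's neighbors to the right and below so each pair is counted once.
Row 1: P(1,2)–P(1,3)= P(1,2)–P(2,2)= P(1,3)–P(2,3)=  → 0/3 unlike.
Row 2: P(2,1)–P(2,2)= P(2,1)–P(3,1)= P(2,2)–P(2,3)= P(2,3)–P(2,4)= P(2,3)–P(3,3)= P(2,4)–P(2,5)= P(2,4)–P(3,4)= P(2,5)–P(3,5)=  → 0/8 unlike.
Row 3: P(3,1)–Q(4,1)≠ P(3,3)–P(3,4)= P(3,4)–P(3,5)= P(3,4)–P(4,4)= P(3,5)–P(4,5)=  → 1/5 unlike.
Row 4: Q(4,1)–P(4,2)≠ Q(4,1)–P(5,1)≠ P(4,2)–P(5,2)= P(4,4)–P(4,5)= P(4,5)–P(5,5)=  → 2/5 unlike.
Row 5: P(5,1)–P(5,2)= P(5,1)–P(6,1)= P(5,2)–P(6,2)= P(5,5)–P(6,5)=  → 0/4 unlike.
Row 6: P(6,1)–P(6,2)= P(6,1)–P(7,1)= P(6,2)–P(6,3)= P(6,3)–P(6,4)= P(6,3)–P(7,3)= P(6,4)–P(6,5)= P(6,5)–Q(7,5)≠  → 1/7 unlike.
Total adjacent occupied pairs: 32; unlike-type pairs: 4.
4/32 reduces to 1/8.

1/8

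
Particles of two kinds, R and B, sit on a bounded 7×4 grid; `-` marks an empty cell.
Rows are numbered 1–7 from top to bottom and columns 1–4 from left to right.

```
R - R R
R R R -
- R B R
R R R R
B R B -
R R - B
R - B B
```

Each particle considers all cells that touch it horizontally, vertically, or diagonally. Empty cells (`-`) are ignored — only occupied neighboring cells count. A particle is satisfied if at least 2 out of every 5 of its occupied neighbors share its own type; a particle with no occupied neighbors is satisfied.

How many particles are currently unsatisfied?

Row 1: (1,1)R 2/2 ✓ · (1,3)R 3/3 ✓ · (1,4)R 2/2 ✓
Row 2: (2,1)R 3/3 ✓ · (2,2)R 5/6 ✓ · (2,3)R 5/6 ✓
Row 3: (3,2)R 6/7 ✓ · (3,3)B 0/7 ✗ · (3,4)R 3/4 ✓
Row 4: (4,1)R 3/4 ✓ · (4,2)R 4/7 ✓ · (4,3)R 5/7 ✓ · (4,4)R 2/4 ✓
Row 5: (5,1)B 0/5 ✗ · (5,2)R 5/7 ✓ · (5,3)B 1/6 ✗
Row 6: (6,1)R 3/4 ✓ · (6,2)R 3/6 ✓ · (6,4)B 3/3 ✓
Row 7: (7,1)R 2/2 ✓ · (7,3)B 2/3 ✓ · (7,4)B 2/2 ✓
Unsatisfied: (3,3), (5,1), (5,3) — 3 in total.

3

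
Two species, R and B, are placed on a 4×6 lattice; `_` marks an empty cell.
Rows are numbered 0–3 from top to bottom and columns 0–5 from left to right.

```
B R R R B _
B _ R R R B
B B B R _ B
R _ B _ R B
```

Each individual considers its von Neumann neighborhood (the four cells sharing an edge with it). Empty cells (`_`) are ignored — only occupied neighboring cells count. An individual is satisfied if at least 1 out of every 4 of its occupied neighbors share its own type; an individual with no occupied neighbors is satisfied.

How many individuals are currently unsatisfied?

3

Row 0: (0,0)B 1/2 ✓ · (0,1)R 1/2 ✓ · (0,2)R 3/3 ✓ · (0,3)R 2/3 ✓ · (0,4)B 0/2 ✗
Row 1: (1,0)B 2/2 ✓ · (1,2)R 2/3 ✓ · (1,3)R 4/4 ✓ · (1,4)R 1/3 ✓ · (1,5)B 1/2 ✓
Row 2: (2,0)B 2/3 ✓ · (2,1)B 2/2 ✓ · (2,2)B 2/4 ✓ · (2,3)R 1/2 ✓ · (2,5)B 2/2 ✓
Row 3: (3,0)R 0/1 ✗ · (3,2)B 1/1 ✓ · (3,4)R 0/1 ✗ · (3,5)B 1/2 ✓
Unsatisfied: (0,4), (3,0), (3,4) — 3 in total.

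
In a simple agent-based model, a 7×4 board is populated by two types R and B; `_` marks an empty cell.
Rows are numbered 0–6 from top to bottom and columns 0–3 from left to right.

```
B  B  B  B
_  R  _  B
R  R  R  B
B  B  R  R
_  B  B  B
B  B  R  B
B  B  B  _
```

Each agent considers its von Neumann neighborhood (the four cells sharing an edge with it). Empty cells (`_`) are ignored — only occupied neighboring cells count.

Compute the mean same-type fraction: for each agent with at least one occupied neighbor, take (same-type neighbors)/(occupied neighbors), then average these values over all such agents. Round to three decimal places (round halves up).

(0,0)B 1/1
(0,1)B 2/3
(0,2)B 2/2
(0,3)B 2/2
(1,1)R 1/2
(1,3)B 2/2
(2,0)R 1/2
(2,1)R 3/4
(2,2)R 2/3
(2,3)B 1/3
(3,0)B 1/2
(3,1)B 2/4
(3,2)R 2/4
(3,3)R 1/3
(4,1)B 3/3
(4,2)B 2/4
(4,3)B 2/3
(5,0)B 2/2
(5,1)B 3/4
(5,2)R 0/4
(5,3)B 1/2
(6,0)B 2/2
(6,1)B 3/3
(6,2)B 1/2
Sum over 24 agents: 1/1 + 2/3 + 2/2 + 2/2 + 1/2 + 2/2 + 1/2 + 3/4 + 2/3 + 1/3 + 1/2 + 2/4 + 2/4 + 1/3 + 3/3 + 2/4 + 2/3 + 2/2 + 3/4 + 0/4 + 1/2 + 2/2 + 3/3 + 1/2 = 97/6; mean = 97/6 ÷ 24 = 97/144 = 0.673611… → 0.674.

0.674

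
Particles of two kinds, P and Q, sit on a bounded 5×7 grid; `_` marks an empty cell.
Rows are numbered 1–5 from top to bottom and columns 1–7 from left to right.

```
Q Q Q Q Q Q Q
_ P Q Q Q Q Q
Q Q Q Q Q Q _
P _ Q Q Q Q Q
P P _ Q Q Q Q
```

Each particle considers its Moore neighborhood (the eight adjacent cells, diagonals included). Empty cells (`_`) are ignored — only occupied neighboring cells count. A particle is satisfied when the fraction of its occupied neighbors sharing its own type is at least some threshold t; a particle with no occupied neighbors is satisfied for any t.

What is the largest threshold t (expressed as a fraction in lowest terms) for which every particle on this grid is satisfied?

0/1

Row 1: (1,1)Q 1/2 · (1,2)Q 3/4 · (1,3)Q 4/5 · (1,4)Q 5/5 · (1,5)Q 5/5 · (1,6)Q 5/5 · (1,7)Q 3/3
Row 2: (2,2)P 0/7 · (2,3)Q 7/8 · (2,4)Q 8/8 · (2,5)Q 8/8 · (2,6)Q 7/7 · (2,7)Q 4/4
Row 3: (3,1)Q 1/3 · (3,2)Q 4/6 · (3,3)Q 6/7 · (3,4)Q 8/8 · (3,5)Q 8/8 · (3,6)Q 7/7
Row 4: (4,1)P 2/4 · (4,3)Q 5/6 · (4,4)Q 7/7 · (4,5)Q 8/8 · (4,6)Q 7/7 · (4,7)Q 4/4
Row 5: (5,1)P 2/2 · (5,2)P 2/3 · (5,4)Q 4/4 · (5,5)Q 5/5 · (5,6)Q 5/5 · (5,7)Q 3/3
The smallest same-type fraction is 0/7 at (2,2), which reduces to 0/1. Any threshold above that leaves this particle unsatisfied.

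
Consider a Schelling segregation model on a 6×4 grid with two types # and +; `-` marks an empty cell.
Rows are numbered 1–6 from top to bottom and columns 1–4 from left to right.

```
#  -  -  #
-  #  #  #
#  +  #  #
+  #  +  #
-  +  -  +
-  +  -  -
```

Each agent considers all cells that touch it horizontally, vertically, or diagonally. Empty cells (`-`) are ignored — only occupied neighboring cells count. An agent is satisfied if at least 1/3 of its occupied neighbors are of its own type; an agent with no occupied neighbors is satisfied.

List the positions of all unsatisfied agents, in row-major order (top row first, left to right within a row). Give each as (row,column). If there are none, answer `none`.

Row 1: (1,1)# 1/1 ✓ · (1,4)# 2/2 ✓
Row 2: (2,2)# 4/5 ✓ · (2,3)# 5/6 ✓ · (2,4)# 4/4 ✓
Row 3: (3,1)# 2/4 ✓ · (3,2)+ 2/7 ✗ · (3,3)# 6/8 ✓ · (3,4)# 4/5 ✓
Row 4: (4,1)+ 2/4 ✓ · (4,2)# 2/6 ✓ · (4,3)+ 3/7 ✓ · (4,4)# 2/4 ✓
Row 5: (5,2)+ 3/4 ✓ · (5,4)+ 1/2 ✓
Row 6: (6,2)+ 1/1 ✓

(3,2)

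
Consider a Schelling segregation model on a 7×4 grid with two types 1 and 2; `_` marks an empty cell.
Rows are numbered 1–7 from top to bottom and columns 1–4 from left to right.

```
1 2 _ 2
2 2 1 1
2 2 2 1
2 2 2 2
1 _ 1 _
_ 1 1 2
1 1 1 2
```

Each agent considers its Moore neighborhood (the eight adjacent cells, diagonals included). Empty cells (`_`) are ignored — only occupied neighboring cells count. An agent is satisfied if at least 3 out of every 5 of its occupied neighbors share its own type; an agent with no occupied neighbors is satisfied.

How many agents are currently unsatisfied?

11

(1,1)1 0/3 ✗
(1,2)2 2/4 ✗
(1,4)2 0/2 ✗
(2,1)2 4/5 ✓
(2,2)2 5/7 ✓
(2,3)1 2/7 ✗
(2,4)1 2/4 ✗
(3,1)2 5/5 ✓
(3,2)2 7/8 ✓
(3,3)2 5/8 ✓
(3,4)1 2/5 ✗
(4,1)2 3/4 ✓
(4,2)2 5/7 ✓
(4,3)2 4/6 ✓
(4,4)2 2/4 ✗
(5,1)1 1/3 ✗
(5,3)1 2/6 ✗
(6,2)1 6/6 ✓
(6,3)1 4/6 ✓
(6,4)2 1/4 ✗
(7,1)1 2/2 ✓
(7,2)1 4/4 ✓
(7,3)1 3/5 ✓
(7,4)2 1/3 ✗
Unsatisfied: (1,1), (1,2), (1,4), (2,3), (2,4), (3,4), (4,4), (5,1), (5,3), (6,4), (7,4) — 11 in total.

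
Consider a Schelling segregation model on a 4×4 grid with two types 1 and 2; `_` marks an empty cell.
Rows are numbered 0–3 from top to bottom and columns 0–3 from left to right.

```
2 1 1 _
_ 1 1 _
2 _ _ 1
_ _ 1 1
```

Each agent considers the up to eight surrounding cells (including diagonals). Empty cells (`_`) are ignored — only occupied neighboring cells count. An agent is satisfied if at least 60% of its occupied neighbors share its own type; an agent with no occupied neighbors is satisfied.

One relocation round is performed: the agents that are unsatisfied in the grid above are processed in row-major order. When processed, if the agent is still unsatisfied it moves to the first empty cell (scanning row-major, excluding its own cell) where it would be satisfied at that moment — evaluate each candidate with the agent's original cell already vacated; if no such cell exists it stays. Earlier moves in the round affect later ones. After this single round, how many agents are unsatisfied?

1

Initially unsatisfied (in order): (0,0), (2,0).
  (0,0) → (3,0).
  (2,0): no empty cell satisfies it; stays.
Resulting grid:
_ 1 1 _
_ 1 1 _
2 _ _ 1
2 _ 1 1
Unsatisfied now: (2,0).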